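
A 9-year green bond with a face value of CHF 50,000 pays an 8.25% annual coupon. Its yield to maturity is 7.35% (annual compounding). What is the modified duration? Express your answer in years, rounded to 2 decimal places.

Periodic yield y = 0.0735. First find Macaulay duration:
  t   CF        PV=CF/(1+0.0735)^t    t·PV
  1     4,125.00     3,842.5710     3,842.5710
  2     4,125.00     3,579.4793     7,158.9586
  3     4,125.00     3,334.4008    10,003.2025
  4     4,125.00     3,106.1023    12,424.4093
  5     4,125.00     2,893.4349    14,467.1743
  6     4,125.00     2,695.3282    16,171.9694
  7     4,125.00     2,510.7855    17,575.4985
  8     4,125.00     2,338.8780    18,711.0237
  9    54,125.00    28,587.7167   257,289.4507
  Σ                 52,888.6968   357,644.2581
P = 52,888.6968; Macaulay duration = 357,644.2581 / 52,888.6968 = 6.76221 years.
Modified duration = D_Mac / (1 + y) = 6.76221 / 1.0735 = 6.29921 years.

6.30 years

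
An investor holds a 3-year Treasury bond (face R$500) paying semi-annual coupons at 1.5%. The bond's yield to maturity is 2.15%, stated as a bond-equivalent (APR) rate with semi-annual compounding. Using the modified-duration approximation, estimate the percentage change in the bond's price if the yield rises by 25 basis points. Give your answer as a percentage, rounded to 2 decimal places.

-0.73%

Periodic yield y = 0.01075. Modified duration first:
  t   CF        PV=CF/(1+0.01075)^t    t·PV
  1         3.75         3.7101         3.7101
  2         3.75         3.6707         7.3413
  3         3.75         3.6316        10.8949
  4         3.75         3.5930        14.3720
  5         3.75         3.5548        17.7739
  6       503.75       472.4464     2,834.6785
  Σ                    490.6066     2,888.7706
P = 490.6066; D_Mac = 5.88816 half-year periods = 2.94408 yrs; D_mod = 2.94408/(1+0.01075) = 2.91277 yrs.
ΔP/P ≈ -D_mod · Δy = -2.91277 × (+0.0025) = -0.007282 = -0.7282%.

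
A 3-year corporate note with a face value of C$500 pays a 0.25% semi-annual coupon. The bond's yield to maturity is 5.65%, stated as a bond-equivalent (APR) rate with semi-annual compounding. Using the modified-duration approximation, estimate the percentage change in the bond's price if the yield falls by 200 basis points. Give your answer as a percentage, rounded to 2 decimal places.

Periodic yield y = 0.02825. Modified duration first:
  t   CF        PV=CF/(1+0.02825)^t    t·PV
  1        0.625         0.6078         0.6078
  2        0.625         0.5911         1.1823
  3        0.625         0.5749         1.7247
  4        0.625         0.5591         2.2364
  5        0.625         0.5437         2.7187
  6      500.625       423.5652     2,541.3909
  Σ                    426.4418     2,549.8607
P = 426.4418; D_Mac = 5.97939 half-year periods = 2.98969 yrs; D_mod = 2.98969/(1+0.02825) = 2.90756 yrs.
ΔP/P ≈ -D_mod · Δy = -2.90756 × (-0.02) = +0.058151 = +5.8151%.

+5.82%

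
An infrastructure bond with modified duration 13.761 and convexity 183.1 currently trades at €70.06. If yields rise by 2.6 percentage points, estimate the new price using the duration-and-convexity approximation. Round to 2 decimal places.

€49.33

Duration effect: -D_mod·Δy = -13.761 × (+0.026) = -0.357786
Convexity effect: ½·C·(Δy)² = 0.5 × 183.1 × (0.026)² = +0.0618878
ΔP/P ≈ -0.357786 + 0.0618878 = -0.2958982
New price ≈ 70.06 × (1 - 0.2958982) = 49.329372108.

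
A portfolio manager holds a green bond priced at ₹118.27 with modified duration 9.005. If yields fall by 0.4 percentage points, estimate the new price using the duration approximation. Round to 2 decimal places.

₹122.53

Duration approximation: ΔP/P ≈ -D_mod · Δy = -9.005 × (-0.004) = +0.036020.
New price ≈ 118.27 × (1 + 0.036020) = 122.5300854.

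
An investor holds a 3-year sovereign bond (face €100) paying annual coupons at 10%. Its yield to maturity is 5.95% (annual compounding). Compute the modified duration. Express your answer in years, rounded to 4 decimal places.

Periodic yield y = 0.0595. First find Macaulay duration:
  t   CF        PV=CF/(1+0.0595)^t    t·PV
  1        10.00         9.4384         9.4384
  2        10.00         8.9084        17.8167
  3       110.00        92.4889       277.4668
  Σ                    110.8357       304.7220
P = 110.8357; Macaulay duration = 304.7220 / 110.8357 = 2.74931 years.
Modified duration = D_Mac / (1 + y) = 2.74931 / 1.0595 = 2.59491 years.

2.5949 years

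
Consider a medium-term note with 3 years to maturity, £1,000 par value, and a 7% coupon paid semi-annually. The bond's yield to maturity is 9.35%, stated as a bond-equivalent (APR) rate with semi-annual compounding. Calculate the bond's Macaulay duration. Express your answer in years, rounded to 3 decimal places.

Periodic yield y = 0.04675. Discount each cash flow and weight by its period:
  t   CF        PV=CF/(1+0.04675)^t    t·PV
  1        35.00        33.4368        33.4368
  2        35.00        31.9435        63.8869
  3        35.00        30.5168        91.5504
  4        35.00        29.1539       116.6155
  5        35.00        27.8518       139.2590
  6     1,035.00       786.8329     4,720.9976
  Σ                    939.7357     5,165.7463
Price P = Σ PV = 939.7357.
Macaulay duration = Σ(t·PV) / P = 5,165.7463 / 939.7357 = 5.49702 half-year periods.
In years: 5.49702 / 2 = 2.74851 years.

2.749 years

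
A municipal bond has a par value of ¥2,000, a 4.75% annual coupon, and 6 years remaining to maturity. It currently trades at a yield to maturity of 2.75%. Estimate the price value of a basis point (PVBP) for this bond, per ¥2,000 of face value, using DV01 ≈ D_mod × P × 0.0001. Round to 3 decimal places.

¥1.165

Periodic yield y = 0.0275.
  t   CF        PV=CF/(1+0.0275)^t    t·PV
  1        95.00        92.4574        92.4574
  2        95.00        89.9829       179.9658
  3        95.00        87.5746       262.7238
  4        95.00        85.2307       340.9230
  5        95.00        82.9496       414.7481
  6     2,095.00     1,780.2994    10,681.7964
  Σ                  2,218.4947    11,972.6145
P = 2,218.4947; D_Mac = 5.39673 yrs; D_mod = 5.25229 yrs.
DV01 ≈ 5.25229 × 2,218.4947 × 0.0001 = 1.165218.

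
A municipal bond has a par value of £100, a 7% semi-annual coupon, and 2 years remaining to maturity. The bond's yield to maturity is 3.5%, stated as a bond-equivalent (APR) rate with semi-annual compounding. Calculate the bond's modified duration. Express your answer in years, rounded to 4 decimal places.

1.8716 years

Periodic yield y = 0.0175. First find Macaulay duration:
  t   CF        PV=CF/(1+0.0175)^t    t·PV
  1         3.50         3.4398         3.4398
  2         3.50         3.3806         6.7613
  3         3.50         3.3225         9.9675
  4       103.50        96.5612       386.2448
  Σ                    106.7041       406.4134
P = 106.7041; Macaulay duration = 406.4134 / 106.7041 = 3.80879 half-year periods = 1.90439 years.
Modified duration = D_Mac / (1 + y) = 1.90439 / 1.0175 = 1.87164 years.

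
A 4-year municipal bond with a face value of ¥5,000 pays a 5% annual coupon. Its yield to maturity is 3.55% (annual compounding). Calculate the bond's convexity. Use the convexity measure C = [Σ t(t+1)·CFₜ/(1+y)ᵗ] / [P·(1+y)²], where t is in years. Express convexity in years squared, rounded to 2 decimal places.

With y = 0.0355:
  t   CF        PV=CF/(1+0.0355)^t    t·PV        t(t+1)·PV
  1       250.00       241.4293       241.4293         482.8585
  2       250.00       233.1524       466.3047       1,398.9141
  3       250.00       225.1592       675.4776       2,701.9104
  4     5,250.00     4,566.2416    18,264.9666      91,324.8329
  Σ                  5,265.9825    19,648.1781      95,908.5159
P = 5,265.9825.
Convexity = Σ t(t+1)·PV / [P·(1+y)²] = 95,908.5159 / (5,265.9825 × 1.072260) = 16.98547.

16.99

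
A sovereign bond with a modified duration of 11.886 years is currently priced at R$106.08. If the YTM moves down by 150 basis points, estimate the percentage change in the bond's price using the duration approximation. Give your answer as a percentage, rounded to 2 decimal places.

+17.83%

Duration approximation: ΔP/P ≈ -D_mod · Δy = -11.886 × (-0.015) = +0.178290.
As a percentage: +17.8290%.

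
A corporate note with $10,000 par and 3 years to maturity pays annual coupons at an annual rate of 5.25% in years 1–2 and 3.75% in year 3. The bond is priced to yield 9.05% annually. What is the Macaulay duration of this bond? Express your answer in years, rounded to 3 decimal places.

Periodic yield y = 0.0905. Discount each cash flow and weight by its year:
  t   CF        PV=CF/(1+0.0905)^t    t·PV
  1       525.00       481.4305       481.4305
  2       525.00       441.4769       882.9538
  3    10,375.00     8,000.3888    24,001.1665
  Σ                  8,923.2963    25,365.5508
Price P = Σ PV = 8,923.2963.
Macaulay duration = Σ(t·PV) / P = 25,365.5508 / 8,923.2963 = 2.84262 years.

2.843 years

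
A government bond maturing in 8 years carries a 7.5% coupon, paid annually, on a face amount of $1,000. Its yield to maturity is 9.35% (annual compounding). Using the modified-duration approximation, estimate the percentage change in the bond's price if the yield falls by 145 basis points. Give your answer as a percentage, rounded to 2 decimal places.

+8.21%

Periodic yield y = 0.0935. Modified duration first:
  t   CF        PV=CF/(1+0.0935)^t    t·PV
  1        75.00        68.5871        68.5871
  2        75.00        62.7225       125.4451
  3        75.00        57.3594       172.0783
  4        75.00        52.4549       209.8196
  5        75.00        47.9697       239.8487
  6        75.00        43.8681       263.2084
  7        75.00        40.1171       280.8198
  8     1,075.00       525.8455     4,206.7640
  Σ                    898.9244     5,566.5711
P = 898.9244; D_Mac = 6.19248 yrs; D_mod = 6.19248/(1+0.0935) = 5.66299 yrs.
ΔP/P ≈ -D_mod · Δy = -5.66299 × (-0.0145) = +0.082113 = +8.2113%.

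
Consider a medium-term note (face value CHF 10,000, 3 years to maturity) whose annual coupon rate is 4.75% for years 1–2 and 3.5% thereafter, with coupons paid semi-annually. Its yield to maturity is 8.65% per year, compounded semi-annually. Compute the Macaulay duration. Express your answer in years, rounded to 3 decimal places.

2.821 years

Periodic yield y = 0.04325. Discount each cash flow and weight by its period:
  t   CF        PV=CF/(1+0.04325)^t    t·PV
  1       237.50       227.6540       227.6540
  2       237.50       218.2161       436.4322
  3       237.50       209.1695       627.5086
  4       237.50       200.4980       801.9920
  5       175.00       141.6107       708.0535
  6    10,175.00     7,892.3086    47,353.8515
  Σ                  8,889.4569    50,155.4918
Price P = Σ PV = 8,889.4569.
Macaulay duration = Σ(t·PV) / P = 50,155.4918 / 8,889.4569 = 5.64213 half-year periods.
In years: 5.64213 / 2 = 2.82107 years.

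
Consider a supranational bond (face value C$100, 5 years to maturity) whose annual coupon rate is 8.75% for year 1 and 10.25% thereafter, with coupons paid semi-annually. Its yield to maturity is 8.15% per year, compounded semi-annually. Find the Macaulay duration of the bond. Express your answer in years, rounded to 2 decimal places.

Periodic yield y = 0.04075. Discount each cash flow and weight by its period:
  t   CF        PV=CF/(1+0.04075)^t    t·PV
  1        4.375         4.2037         4.2037
  2        4.375         4.0391         8.0782
  3        5.125         4.5463        13.6388
  4        5.125         4.3683        17.4730
  5        5.125         4.1972        20.9861
  6        5.125         4.0329        24.1973
  7        5.125         3.8750        27.1248
  8        5.125         3.7233        29.7860
  9        5.125         3.5775        32.1972
  10     105.125        70.5086       705.0855
  Σ                    107.0717       882.7707
Price P = Σ PV = 107.0717.
Macaulay duration = Σ(t·PV) / P = 882.7707 / 107.0717 = 8.24467 half-year periods.
In years: 8.24467 / 2 = 4.12234 years.

4.12 years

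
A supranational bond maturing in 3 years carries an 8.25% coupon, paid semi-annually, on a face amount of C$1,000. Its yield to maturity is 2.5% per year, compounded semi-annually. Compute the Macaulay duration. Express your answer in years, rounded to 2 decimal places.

2.74 years

Periodic yield y = 0.0125. Discount each cash flow and weight by its period:
  t   CF        PV=CF/(1+0.0125)^t    t·PV
  1        41.25        40.7407        40.7407
  2        41.25        40.2378        80.4755
  3        41.25        39.7410       119.2230
  4        41.25        39.2504       157.0015
  5        41.25        38.7658       193.8290
  6     1,041.25       966.4621     5,798.7725
  Σ                  1,165.1978     6,390.0424
Price P = Σ PV = 1,165.1978.
Macaulay duration = Σ(t·PV) / P = 6,390.0424 / 1,165.1978 = 5.48408 half-year periods.
In years: 5.48408 / 2 = 2.74204 years.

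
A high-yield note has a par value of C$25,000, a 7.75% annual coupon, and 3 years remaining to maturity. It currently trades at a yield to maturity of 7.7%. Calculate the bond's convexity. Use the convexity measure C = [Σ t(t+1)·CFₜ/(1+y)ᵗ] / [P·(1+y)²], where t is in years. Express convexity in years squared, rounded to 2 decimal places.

9.38

With y = 0.077:
  t   CF        PV=CF/(1+0.077)^t    t·PV        t(t+1)·PV
  1     1,937.50     1,798.9786     1,798.9786       3,597.9573
  2     1,937.50     1,670.3609     3,340.7217      10,022.1651
  3    26,937.50    21,563.0494    64,689.1482     258,756.5927
  Σ                 25,032.3889    69,828.8485     272,376.7151
P = 25,032.3889.
Convexity = Σ t(t+1)·PV / [P·(1+y)²] = 272,376.7151 / (25,032.3889 × 1.159929) = 9.38072.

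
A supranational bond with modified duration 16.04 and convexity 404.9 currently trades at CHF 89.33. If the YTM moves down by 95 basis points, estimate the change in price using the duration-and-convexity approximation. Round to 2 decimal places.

Duration effect: -D_mod·Δy = -16.04 × (-0.0095) = +0.152380
Convexity effect: ½·C·(Δy)² = 0.5 × 404.9 × (-0.0095)² = +0.0182711125
ΔP/P ≈ +0.152380 + 0.0182711125 = +0.1706511125
ΔP ≈ 89.33 × (+0.1706511125) = +15.244263879625.

+CHF 15.24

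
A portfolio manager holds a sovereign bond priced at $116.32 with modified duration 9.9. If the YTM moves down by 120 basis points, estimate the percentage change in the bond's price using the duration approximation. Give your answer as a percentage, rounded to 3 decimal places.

Duration approximation: ΔP/P ≈ -D_mod · Δy = -9.9 × (-0.012) = +0.118800.
As a percentage: +11.8800%.

+11.880%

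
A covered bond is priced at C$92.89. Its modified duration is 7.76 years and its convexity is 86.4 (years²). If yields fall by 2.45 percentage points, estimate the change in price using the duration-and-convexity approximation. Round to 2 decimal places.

Duration effect: -D_mod·Δy = -7.76 × (-0.0245) = +0.190120
Convexity effect: ½·C·(Δy)² = 0.5 × 86.4 × (-0.0245)² = +0.0259308
ΔP/P ≈ +0.190120 + 0.0259308 = +0.2160508
ΔP ≈ 92.89 × (+0.2160508) = +20.068958812.

+C$20.07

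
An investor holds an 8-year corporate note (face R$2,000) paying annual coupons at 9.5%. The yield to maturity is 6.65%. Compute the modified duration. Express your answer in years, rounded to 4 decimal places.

5.7369 years

Periodic yield y = 0.0665. First find Macaulay duration:
  t   CF        PV=CF/(1+0.0665)^t    t·PV
  1       190.00       178.1528       178.1528
  2       190.00       167.0444       334.0888
  3       190.00       156.6286       469.8858
  4       190.00       146.8622       587.4490
  5       190.00       137.7049       688.5244
  6       190.00       129.1185       774.7109
  7       190.00       121.0675       847.4725
  8     2,190.00     1,308.4503    10,467.6025
  Σ                  2,345.0292    14,347.8867
P = 2,345.0292; Macaulay duration = 14,347.8867 / 2,345.0292 = 6.11843 years.
Modified duration = D_Mac / (1 + y) = 6.11843 / 1.0665 = 5.73692 years.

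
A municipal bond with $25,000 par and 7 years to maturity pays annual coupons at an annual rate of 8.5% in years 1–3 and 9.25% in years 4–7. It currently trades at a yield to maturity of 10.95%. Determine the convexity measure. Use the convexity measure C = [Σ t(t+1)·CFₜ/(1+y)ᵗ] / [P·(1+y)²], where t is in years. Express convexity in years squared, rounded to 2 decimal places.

With y = 0.1095:
  t   CF        PV=CF/(1+0.1095)^t    t·PV        t(t+1)·PV
  1     2,125.00     1,915.2772     1,915.2772       3,830.5543
  2     2,125.00     1,726.2525     3,452.5050      10,357.5150
  3     2,125.00     1,555.8833     4,667.6498      18,670.5994
  4     2,312.50     1,526.0632     6,104.2527      30,521.2637
  5     2,312.50     1,375.4513     6,877.2563      41,263.5381
  6     2,312.50     1,239.7037     7,438.2223      52,067.5560
  7    27,312.50    13,196.8508    92,377.9559     739,023.6476
  Σ                 22,535.4820   122,833.1193     895,734.6740
P = 22,535.4820.
Convexity = Σ t(t+1)·PV / [P·(1+y)²] = 895,734.6740 / (22,535.4820 × 1.230990) = 32.28925.

32.29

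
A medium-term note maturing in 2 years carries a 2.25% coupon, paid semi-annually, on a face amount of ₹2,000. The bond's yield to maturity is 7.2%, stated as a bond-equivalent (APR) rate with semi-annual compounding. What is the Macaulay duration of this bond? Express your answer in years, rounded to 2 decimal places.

1.96 years

Periodic yield y = 0.036. Discount each cash flow and weight by its period:
  t   CF        PV=CF/(1+0.036)^t    t·PV
  1        22.50        21.7181        21.7181
  2        22.50        20.9635        41.9269
  3        22.50        20.2350        60.7050
  4     2,022.50     1,755.6968     7,022.7871
  Σ                  1,818.6134     7,147.1371
Price P = Σ PV = 1,818.6134.
Macaulay duration = Σ(t·PV) / P = 7,147.1371 / 1,818.6134 = 3.92999 half-year periods.
In years: 3.92999 / 2 = 1.96500 years.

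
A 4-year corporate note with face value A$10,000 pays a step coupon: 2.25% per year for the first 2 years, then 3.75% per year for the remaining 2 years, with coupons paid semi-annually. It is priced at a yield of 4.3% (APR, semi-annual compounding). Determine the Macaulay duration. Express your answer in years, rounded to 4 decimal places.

3.8236 years

Periodic yield y = 0.0215. Discount each cash flow and weight by its period:
  t   CF        PV=CF/(1+0.0215)^t    t·PV
  1       112.50       110.1322       110.1322
  2       112.50       107.8142       215.6283
  3       112.50       105.5449       316.6348
  4       112.50       103.3235       413.2939
  5       187.50       168.5813       842.9065
  6       187.50       165.0331       990.1986
  7       187.50       161.5596     1,130.9170
  8    10,187.50     8,593.3135    68,746.5077
  Σ                  9,515.3022    72,766.2190
Price P = Σ PV = 9,515.3022.
Macaulay duration = Σ(t·PV) / P = 72,766.2190 / 9,515.3022 = 7.64728 half-year periods.
In years: 7.64728 / 2 = 3.82364 years.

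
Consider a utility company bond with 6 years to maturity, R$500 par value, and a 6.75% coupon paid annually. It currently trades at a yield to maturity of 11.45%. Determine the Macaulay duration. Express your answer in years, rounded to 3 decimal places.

5.013 years

Periodic yield y = 0.1145. Discount each cash flow and weight by its year:
  t   CF        PV=CF/(1+0.1145)^t    t·PV
  1        33.75        30.2826        30.2826
  2        33.75        27.1715        54.3430
  3        33.75        24.3800        73.1400
  4        33.75        21.8753        87.5011
  5        33.75        19.6279        98.1394
  6       533.75       278.5207     1,671.1241
  Σ                    401.8580     2,014.5302
Price P = Σ PV = 401.8580.
Macaulay duration = Σ(t·PV) / P = 2,014.5302 / 401.8580 = 5.01304 years.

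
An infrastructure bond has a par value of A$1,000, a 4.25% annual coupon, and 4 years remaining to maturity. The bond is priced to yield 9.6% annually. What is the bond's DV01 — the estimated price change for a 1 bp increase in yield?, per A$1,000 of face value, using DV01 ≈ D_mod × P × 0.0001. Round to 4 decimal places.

A$0.2825

Periodic yield y = 0.096.
  t   CF        PV=CF/(1+0.096)^t    t·PV
  1        42.50        38.7774        38.7774
  2        42.50        35.3808        70.7616
  3        42.50        32.2818        96.8453
  4     1,042.50       722.4933     2,889.9734
  Σ                    828.9333     3,096.3576
P = 828.9333; D_Mac = 3.73535 yrs; D_mod = 3.40817 yrs.
DV01 ≈ 3.40817 × 828.9333 × 0.0001 = 0.282514.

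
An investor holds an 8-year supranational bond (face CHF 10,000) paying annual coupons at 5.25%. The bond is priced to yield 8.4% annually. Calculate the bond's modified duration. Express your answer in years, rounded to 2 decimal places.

6.07 years

Periodic yield y = 0.084. First find Macaulay duration:
  t   CF        PV=CF/(1+0.084)^t    t·PV
  1       525.00       484.3173       484.3173
  2       525.00       446.7872       893.5744
  3       525.00       412.1653     1,236.4960
  4       525.00       380.2263     1,520.9053
  5       525.00       350.7623     1,753.8114
  6       525.00       323.5814     1,941.4887
  7       525.00       298.5069     2,089.5481
  8    10,525.00     5,520.6199    44,164.9592
  Σ                  8,216.9667    54,085.1005
P = 8,216.9667; Macaulay duration = 54,085.1005 / 8,216.9667 = 6.58212 years.
Modified duration = D_Mac / (1 + y) = 6.58212 / 1.084 = 6.07207 years.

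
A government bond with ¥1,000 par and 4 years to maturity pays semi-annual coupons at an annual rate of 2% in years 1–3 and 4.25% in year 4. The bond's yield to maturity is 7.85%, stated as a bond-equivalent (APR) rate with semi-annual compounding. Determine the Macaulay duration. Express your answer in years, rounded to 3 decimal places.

3.842 years

Periodic yield y = 0.03925. Discount each cash flow and weight by its period:
  t   CF        PV=CF/(1+0.03925)^t    t·PV
  1        10.00         9.6223         9.6223
  2        10.00         9.2589        18.5178
  3        10.00         8.9092        26.7277
  4        10.00         8.5727        34.2910
  5        10.00         8.2490        41.2449
  6        10.00         7.9374        47.6246
  7        21.25        16.2300       113.6100
  8     1,021.25       750.5365     6,004.2918
  Σ                    819.3161     6,295.9301
Price P = Σ PV = 819.3161.
Macaulay duration = Σ(t·PV) / P = 6,295.9301 / 819.3161 = 7.68437 half-year periods.
In years: 7.68437 / 2 = 3.84219 years.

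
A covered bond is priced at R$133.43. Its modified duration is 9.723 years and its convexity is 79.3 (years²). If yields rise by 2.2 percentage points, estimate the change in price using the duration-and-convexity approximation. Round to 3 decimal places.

Duration effect: -D_mod·Δy = -9.723 × (+0.022) = -0.213906
Convexity effect: ½·C·(Δy)² = 0.5 × 79.3 × (0.022)² = +0.0191906
ΔP/P ≈ -0.213906 + 0.0191906 = -0.1947154
ΔP ≈ 133.43 × (-0.1947154) = -25.980875822.

-R$25.981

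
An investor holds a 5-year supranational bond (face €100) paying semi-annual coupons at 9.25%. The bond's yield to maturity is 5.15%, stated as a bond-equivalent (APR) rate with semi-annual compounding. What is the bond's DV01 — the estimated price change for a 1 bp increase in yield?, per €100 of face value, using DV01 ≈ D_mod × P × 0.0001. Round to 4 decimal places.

Periodic yield y = 0.02575.
  t   CF        PV=CF/(1+0.02575)^t    t·PV
  1        4.625         4.5089         4.5089
  2        4.625         4.3957         8.7914
  3        4.625         4.2854        12.8561
  4        4.625         4.1778        16.7111
  5        4.625         4.0729        20.3645
  6        4.625         3.9707        23.8240
  7        4.625         3.8710        27.0969
  8        4.625         3.7738        30.1904
  9        4.625         3.6791        33.1116
  10     104.625        81.1372       811.3724
  Σ                    117.8724       988.8273
P = 117.8724; D_Mac = 8.38896 half-year periods = 4.19448 yrs; D_mod = 4.08919 yrs.
DV01 ≈ 4.08919 × 117.8724 × 0.0001 = 0.048200.

€0.0482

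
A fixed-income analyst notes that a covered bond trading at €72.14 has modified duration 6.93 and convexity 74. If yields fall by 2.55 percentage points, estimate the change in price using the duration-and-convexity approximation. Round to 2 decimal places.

Duration effect: -D_mod·Δy = -6.93 × (-0.0255) = +0.176715
Convexity effect: ½·C·(Δy)² = 0.5 × 74 × (-0.0255)² = +0.02405925
ΔP/P ≈ +0.176715 + 0.02405925 = +0.20077425
ΔP ≈ 72.14 × (+0.20077425) = +14.483854395.

+€14.48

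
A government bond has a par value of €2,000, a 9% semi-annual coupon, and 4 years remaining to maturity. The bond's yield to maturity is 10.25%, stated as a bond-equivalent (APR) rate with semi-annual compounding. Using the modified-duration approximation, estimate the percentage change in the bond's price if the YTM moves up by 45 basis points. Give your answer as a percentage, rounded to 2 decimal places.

Periodic yield y = 0.05125. Modified duration first:
  t   CF        PV=CF/(1+0.05125)^t    t·PV
  1        90.00        85.6124        85.6124
  2        90.00        81.4386       162.8773
  3        90.00        77.4684       232.4051
  4        90.00        73.6917       294.7667
  5        90.00        70.0991       350.4955
  6        90.00        66.6817       400.0900
  7        90.00        63.4308       444.0159
  8     2,090.00     1,401.1938    11,209.5506
  Σ                  1,919.6165    13,179.8135
P = 1,919.6165; D_Mac = 6.86586 half-year periods = 3.43293 yrs; D_mod = 3.43293/(1+0.05125) = 3.26557 yrs.
ΔP/P ≈ -D_mod · Δy = -3.26557 × (+0.0045) = -0.014695 = -1.4695%.

-1.47%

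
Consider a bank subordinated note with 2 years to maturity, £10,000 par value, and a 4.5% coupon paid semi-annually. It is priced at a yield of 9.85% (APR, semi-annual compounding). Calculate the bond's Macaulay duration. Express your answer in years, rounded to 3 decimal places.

Periodic yield y = 0.04925. Discount each cash flow and weight by its period:
  t   CF        PV=CF/(1+0.04925)^t    t·PV
  1       225.00       214.4389       214.4389
  2       225.00       204.3735       408.7470
  3       225.00       194.7805       584.3416
  4    10,225.00     8,436.2105    33,744.8418
  Σ                  9,049.8034    34,952.3693
Price P = Σ PV = 9,049.8034.
Macaulay duration = Σ(t·PV) / P = 34,952.3693 / 9,049.8034 = 3.86222 half-year periods.
In years: 3.86222 / 2 = 1.93111 years.

1.931 years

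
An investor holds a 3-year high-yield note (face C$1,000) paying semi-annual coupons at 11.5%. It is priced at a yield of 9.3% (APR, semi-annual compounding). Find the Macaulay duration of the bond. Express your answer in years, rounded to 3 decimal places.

2.632 years

Periodic yield y = 0.0465. Discount each cash flow and weight by its period:
  t   CF        PV=CF/(1+0.0465)^t    t·PV
  1        57.50        54.9451        54.9451
  2        57.50        52.5036       105.0073
  3        57.50        50.1707       150.5121
  4        57.50        47.9414       191.7657
  5        57.50        45.8112       229.0560
  6     1,057.50       805.0910     4,830.5461
  Σ                  1,056.4630     5,561.8322
Price P = Σ PV = 1,056.4630.
Macaulay duration = Σ(t·PV) / P = 5,561.8322 / 1,056.4630 = 5.26458 half-year periods.
In years: 5.26458 / 2 = 2.63229 years.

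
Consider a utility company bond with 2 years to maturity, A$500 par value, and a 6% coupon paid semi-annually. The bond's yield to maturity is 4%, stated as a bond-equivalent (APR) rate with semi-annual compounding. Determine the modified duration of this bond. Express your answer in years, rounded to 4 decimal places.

1.8785 years

Periodic yield y = 0.02. First find Macaulay duration:
  t   CF        PV=CF/(1+0.02)^t    t·PV
  1        15.00        14.7059        14.7059
  2        15.00        14.4175        28.8351
  3        15.00        14.1348        42.4045
  4       515.00       475.7804     1,903.1216
  Σ                    519.0386     1,989.0670
P = 519.0386; Macaulay duration = 1,989.0670 / 519.0386 = 3.83221 half-year periods = 1.91611 years.
Modified duration = D_Mac / (1 + y) = 1.91611 / 1.02 = 1.87854 years.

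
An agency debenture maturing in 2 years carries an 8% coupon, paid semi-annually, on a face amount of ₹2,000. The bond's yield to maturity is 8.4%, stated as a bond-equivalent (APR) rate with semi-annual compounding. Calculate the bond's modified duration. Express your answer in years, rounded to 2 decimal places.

Periodic yield y = 0.042. First find Macaulay duration:
  t   CF        PV=CF/(1+0.042)^t    t·PV
  1        80.00        76.7754        76.7754
  2        80.00        73.6808       147.3617
  3        80.00        70.7110       212.1329
  4     2,080.00     1,764.3814     7,057.5254
  Σ                  1,985.5486     7,493.7954
P = 1,985.5486; Macaulay duration = 7,493.7954 / 1,985.5486 = 3.77417 half-year periods = 1.88708 years.
Modified duration = D_Mac / (1 + y) = 1.88708 / 1.042 = 1.81102 years.

1.81 years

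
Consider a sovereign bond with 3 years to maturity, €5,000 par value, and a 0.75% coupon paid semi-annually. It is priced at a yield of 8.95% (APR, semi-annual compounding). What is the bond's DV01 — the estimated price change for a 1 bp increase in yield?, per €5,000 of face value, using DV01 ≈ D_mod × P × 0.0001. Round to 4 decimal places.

Periodic yield y = 0.04475.
  t   CF        PV=CF/(1+0.04475)^t    t·PV
  1        18.75        17.9469        17.9469
  2        18.75        17.1782        34.3563
  3        18.75        16.4424        49.3271
  4        18.75        15.7381        62.9523
  5        18.75        15.0640        75.3198
  6     5,018.75     3,859.4133    23,156.4795
  Σ                  3,941.7827    23,396.3819
P = 3,941.7827; D_Mac = 5.93548 half-year periods = 2.96774 yrs; D_mod = 2.84062 yrs.
DV01 ≈ 2.84062 × 3,941.7827 × 0.0001 = 1.119712.

€1.1197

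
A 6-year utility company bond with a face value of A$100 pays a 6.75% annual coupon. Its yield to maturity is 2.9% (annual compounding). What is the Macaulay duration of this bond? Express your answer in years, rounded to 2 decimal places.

Periodic yield y = 0.029. Discount each cash flow and weight by its year:
  t   CF        PV=CF/(1+0.029)^t    t·PV
  1         6.75         6.5598         6.5598
  2         6.75         6.3749        12.7498
  3         6.75         6.1952        18.5857
  4         6.75         6.0206        24.0825
  5         6.75         5.8510        29.2548
  6       106.75        89.9240       539.5440
  Σ                    120.9255       630.7766
Price P = Σ PV = 120.9255.
Macaulay duration = Σ(t·PV) / P = 630.7766 / 120.9255 = 5.21624 years.

5.22 years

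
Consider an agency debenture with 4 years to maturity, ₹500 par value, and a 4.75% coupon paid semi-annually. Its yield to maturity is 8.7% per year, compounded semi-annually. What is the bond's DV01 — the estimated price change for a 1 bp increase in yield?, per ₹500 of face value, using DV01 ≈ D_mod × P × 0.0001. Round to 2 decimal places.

₹0.15

Periodic yield y = 0.0435.
  t   CF        PV=CF/(1+0.0435)^t    t·PV
  1       11.875        11.3800        11.3800
  2       11.875        10.9056        21.8112
  3       11.875        10.4510        31.3529
  4       11.875        10.0153        40.0612
  5       11.875         9.5978        47.9890
  6       11.875         9.1977        55.1862
  7       11.875         8.8143        61.6999
  8      511.875       364.1030     2,912.8242
  Σ                    434.4646     3,182.3045
P = 434.4646; D_Mac = 7.32466 half-year periods = 3.66233 yrs; D_mod = 3.50966 yrs.
DV01 ≈ 3.50966 × 434.4646 × 0.0001 = 0.152482.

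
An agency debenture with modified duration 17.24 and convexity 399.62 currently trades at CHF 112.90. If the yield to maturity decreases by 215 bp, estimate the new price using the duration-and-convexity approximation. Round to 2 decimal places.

Duration effect: -D_mod·Δy = -17.24 × (-0.0215) = +0.370660
Convexity effect: ½·C·(Δy)² = 0.5 × 399.62 × (-0.0215)² = +0.0923621725
ΔP/P ≈ +0.370660 + 0.0923621725 = +0.4630221725
New price ≈ 112.90 × (1 + 0.4630221725) = 165.17520327525.

CHF 165.18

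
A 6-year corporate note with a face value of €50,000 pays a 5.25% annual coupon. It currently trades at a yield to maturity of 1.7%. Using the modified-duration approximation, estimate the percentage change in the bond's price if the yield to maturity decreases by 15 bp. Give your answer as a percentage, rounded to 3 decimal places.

+0.792%

Periodic yield y = 0.017. Modified duration first:
  t   CF        PV=CF/(1+0.017)^t    t·PV
  1     2,625.00     2,581.1209     2,581.1209
  2     2,625.00     2,537.9754     5,075.9507
  3     2,625.00     2,495.5510     7,486.6530
  4     2,625.00     2,453.8358     9,815.3431
  5     2,625.00     2,412.8179    12,064.0894
  6    52,625.00    47,562.6881   285,376.1284
  Σ                 60,043.9890   322,399.2856
P = 60,043.9890; D_Mac = 5.36938 yrs; D_mod = 5.36938/(1+0.017) = 5.27963 yrs.
ΔP/P ≈ -D_mod · Δy = -5.27963 × (-0.0015) = +0.007919 = +0.7919%.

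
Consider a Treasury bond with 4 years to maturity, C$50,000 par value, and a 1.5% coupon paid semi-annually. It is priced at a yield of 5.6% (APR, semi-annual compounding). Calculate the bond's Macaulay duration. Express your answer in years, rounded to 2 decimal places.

3.89 years

Periodic yield y = 0.028. Discount each cash flow and weight by its period:
  t   CF        PV=CF/(1+0.028)^t    t·PV
  1       375.00       364.7860       364.7860
  2       375.00       354.8502       709.7004
  3       375.00       345.1850     1,035.5550
  4       375.00       335.7831     1,343.1323
  5       375.00       326.6372     1,633.1862
  6       375.00       317.7405     1,906.4430
  7       375.00       309.0861     2,163.6027
  8    50,375.00    40,389.6548   323,117.2388
  Σ                 42,743.7229   332,273.6443
Price P = Σ PV = 42,743.7229.
Macaulay duration = Σ(t·PV) / P = 332,273.6443 / 42,743.7229 = 7.77362 half-year periods.
In years: 7.77362 / 2 = 3.88681 years.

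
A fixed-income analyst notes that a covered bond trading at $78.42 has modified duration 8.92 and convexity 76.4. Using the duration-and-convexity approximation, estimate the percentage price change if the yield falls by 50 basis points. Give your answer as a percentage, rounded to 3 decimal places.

Duration effect: -D_mod·Δy = -8.92 × (-0.005) = +0.044600
Convexity effect: ½·C·(Δy)² = 0.5 × 76.4 × (-0.005)² = +0.0009550
ΔP/P ≈ +0.044600 + 0.0009550 = +0.045555
= +4.5555%.

+4.556%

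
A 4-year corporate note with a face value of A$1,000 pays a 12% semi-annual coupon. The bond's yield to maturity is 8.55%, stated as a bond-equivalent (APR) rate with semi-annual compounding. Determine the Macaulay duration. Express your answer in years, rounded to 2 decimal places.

3.33 years

Periodic yield y = 0.04275. Discount each cash flow and weight by its period:
  t   CF        PV=CF/(1+0.04275)^t    t·PV
  1        60.00        57.5402        57.5402
  2        60.00        55.1812       110.3623
  3        60.00        52.9189       158.7566
  4        60.00        50.7493       202.9974
  5        60.00        48.6688       243.3438
  6        60.00        46.6735       280.0408
  7        60.00        44.7600       313.3198
  8     1,060.00       758.3405     6,066.7244
  Σ                  1,114.8323     7,433.0853
Price P = Σ PV = 1,114.8323.
Macaulay duration = Σ(t·PV) / P = 7,433.0853 / 1,114.8323 = 6.66745 half-year periods.
In years: 6.66745 / 2 = 3.33372 years.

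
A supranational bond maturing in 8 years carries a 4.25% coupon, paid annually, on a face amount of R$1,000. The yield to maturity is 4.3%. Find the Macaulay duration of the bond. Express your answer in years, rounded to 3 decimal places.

6.945 years

Periodic yield y = 0.043. Discount each cash flow and weight by its year:
  t   CF        PV=CF/(1+0.043)^t    t·PV
  1        42.50        40.7478        40.7478
  2        42.50        39.0679        78.1358
  3        42.50        37.4573       112.3718
  4        42.50        35.9130       143.6520
  5        42.50        34.4324       172.1620
  6        42.50        33.0129       198.0771
  7        42.50        31.6518       221.5628
  8     1,042.50       744.3918     5,955.1346
  Σ                    996.6749     6,921.8440
Price P = Σ PV = 996.6749.
Macaulay duration = Σ(t·PV) / P = 6,921.8440 / 996.6749 = 6.94494 years.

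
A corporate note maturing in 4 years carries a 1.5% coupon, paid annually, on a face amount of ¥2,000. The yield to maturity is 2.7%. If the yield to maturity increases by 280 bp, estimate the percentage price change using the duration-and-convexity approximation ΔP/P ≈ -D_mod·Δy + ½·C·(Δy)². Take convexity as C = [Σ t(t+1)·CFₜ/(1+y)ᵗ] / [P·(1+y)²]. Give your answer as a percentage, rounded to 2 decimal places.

With y = 0.027:
  t   CF        PV=CF/(1+0.027)^t    t·PV        t(t+1)·PV
  1        30.00        29.2113        29.2113          58.4226
  2        30.00        28.4433        56.8867         170.6600
  3        30.00        27.6955        83.0866         332.3465
  4     2,030.00     1,824.7958     7,299.1830      36,495.9152
  Σ                  1,910.1459     7,468.3676      37,057.3443
P = 1,910.1459; D_Mac = 3.90984 yrs; D_mod = 3.80705 yrs; C = 18.39361.
Duration effect: -3.80705 × (+0.028) = -0.106597
Convexity effect: 0.5 × 18.39361 × (0.028)² = +0.0072103
ΔP/P ≈ -0.106597 + 0.0072103 = -0.099387 = -9.9387%.

-9.94%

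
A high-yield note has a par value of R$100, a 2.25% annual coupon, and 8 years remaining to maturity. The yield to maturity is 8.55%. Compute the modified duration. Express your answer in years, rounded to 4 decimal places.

Periodic yield y = 0.0855. First find Macaulay duration:
  t   CF        PV=CF/(1+0.0855)^t    t·PV
  1         2.25         2.0728         2.0728
  2         2.25         1.9095         3.8190
  3         2.25         1.7591         5.2773
  4         2.25         1.6206         6.4822
  5         2.25         1.4929         7.4645
  6         2.25         1.3753         8.2519
  7         2.25         1.2670         8.8689
  8       102.25        53.0426       424.3407
  Σ                     64.5398       466.5774
P = 64.5398; Macaulay duration = 466.5774 / 64.5398 = 7.22930 years.
Modified duration = D_Mac / (1 + y) = 7.22930 / 1.0855 = 6.65988 years.

6.6599 years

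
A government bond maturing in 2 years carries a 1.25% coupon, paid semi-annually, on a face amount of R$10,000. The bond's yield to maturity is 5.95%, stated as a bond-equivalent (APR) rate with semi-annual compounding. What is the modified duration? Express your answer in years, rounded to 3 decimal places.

Periodic yield y = 0.02975. First find Macaulay duration:
  t   CF        PV=CF/(1+0.02975)^t    t·PV
  1        62.50        60.6943        60.6943
  2        62.50        58.9409       117.8817
  3        62.50        57.2380       171.7141
  4    10,062.50     8,949.0862    35,796.3448
  Σ                  9,125.9594    36,146.6349
P = 9,125.9594; Macaulay duration = 36,146.6349 / 9,125.9594 = 3.96086 half-year periods = 1.98043 years.
Modified duration = D_Mac / (1 + y) = 1.98043 / 1.02975 = 1.92321 years.

1.923 years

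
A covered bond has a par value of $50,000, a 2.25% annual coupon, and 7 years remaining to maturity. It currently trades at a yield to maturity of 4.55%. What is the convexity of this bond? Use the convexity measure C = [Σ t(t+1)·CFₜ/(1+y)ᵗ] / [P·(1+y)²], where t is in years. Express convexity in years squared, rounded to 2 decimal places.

46.53

With y = 0.0455:
  t   CF        PV=CF/(1+0.0455)^t    t·PV        t(t+1)·PV
  1     1,125.00     1,076.0402     1,076.0402       2,152.0803
  2     1,125.00     1,029.2111     2,058.4221       6,175.2664
  3     1,125.00       984.4200     2,953.2599      11,813.0395
  4     1,125.00       941.5782     3,766.3126      18,831.5631
  5     1,125.00       900.6008     4,503.0041      27,018.0245
  6     1,125.00       861.4068     5,168.4408      36,179.0859
  7    51,125.00    37,442.5192   262,097.6343   2,096,781.0741
  Σ                 43,235.7762   281,623.1140   2,198,950.1339
P = 43,235.7762.
Convexity = Σ t(t+1)·PV / [P·(1+y)²] = 2,198,950.1339 / (43,235.7762 × 1.093070) = 46.52904.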